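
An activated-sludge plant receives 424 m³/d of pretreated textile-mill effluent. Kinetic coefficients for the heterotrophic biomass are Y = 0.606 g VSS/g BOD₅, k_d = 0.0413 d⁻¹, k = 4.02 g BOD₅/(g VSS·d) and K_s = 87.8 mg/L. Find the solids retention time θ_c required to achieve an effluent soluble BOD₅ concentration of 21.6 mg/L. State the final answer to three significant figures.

Specific growth rate at S = 21.6 mg/L: μ = YkS/(K_s+S) = 0.606·4.02·21.6/(87.8+21.6) = 0.4810 d⁻¹.
Then 1/θ_c = μ − k_d = 0.4810 − 0.0413 = 0.4397 d⁻¹, giving θ_c = 2.274 d.

θ_c ≈ 2.27 d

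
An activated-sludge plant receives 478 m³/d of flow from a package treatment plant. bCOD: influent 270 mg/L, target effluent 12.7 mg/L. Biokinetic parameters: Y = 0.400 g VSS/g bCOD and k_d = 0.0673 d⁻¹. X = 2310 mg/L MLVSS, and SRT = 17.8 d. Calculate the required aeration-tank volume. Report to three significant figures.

From the SRT design equation V = Y Q (S₀−S) θ_c / [X (1 + k_d θ_c)] = 0.400 × 478 × (270 − 12.7) × 17.8 / [2310 × (1 + 0.0673 × 17.8)] = 8.76×10^5 / 5077 = 172.5 m³.

V ≈ 172 m³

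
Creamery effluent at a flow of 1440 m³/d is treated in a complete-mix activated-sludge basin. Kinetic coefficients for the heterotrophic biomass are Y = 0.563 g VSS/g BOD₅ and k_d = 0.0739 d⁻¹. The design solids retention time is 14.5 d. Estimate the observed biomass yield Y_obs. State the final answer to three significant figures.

Y_obs ≈ 0.272 g VSS/g BOD₅

Correct the yield for decay: Y_obs = Y/(1 + k_d θ_c) = 0.563 / (1 + 0.0739 × 14.5) = 0.563 / 2.072 = 0.2718.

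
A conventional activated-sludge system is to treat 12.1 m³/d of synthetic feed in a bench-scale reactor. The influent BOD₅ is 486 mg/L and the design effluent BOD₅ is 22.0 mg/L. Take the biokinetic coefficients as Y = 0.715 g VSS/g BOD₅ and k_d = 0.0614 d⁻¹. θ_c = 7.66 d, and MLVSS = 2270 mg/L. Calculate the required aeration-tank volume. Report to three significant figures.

Steady-state biomass mass balance: V·X·(1 + k_d·θ_c) = Y·Q·(S₀ − S)·θ_c, so V = 0.715 × 12.1 × (486 − 22.0) × 7.66 / [2270 × (1 + 0.0614 × 7.66)] = 3.07×10^4 / 3338 = 9.213 m³.

V ≈ 9.21 m³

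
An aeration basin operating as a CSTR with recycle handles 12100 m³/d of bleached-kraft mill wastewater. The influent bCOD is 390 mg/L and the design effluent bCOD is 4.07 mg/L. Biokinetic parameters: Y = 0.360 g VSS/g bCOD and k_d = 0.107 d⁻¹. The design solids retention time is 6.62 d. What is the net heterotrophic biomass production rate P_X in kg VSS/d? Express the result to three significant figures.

P_X ≈ 984 kg VSS/d

Y_obs = Y / (1 + k_d θ_c) = 0.360 / (1 + 0.107 × 6.62) = 0.360 / 1.708 = 0.2107.
Mass of bCOD removed per day: Q(S₀ − S) = 12100 × 385.9 g/m³ = 4670 kg/d.
Net biomass production P_X = Y_obs × Q·(S₀ − S) = 0.2107 × 4670 = 984.1 kg VSS/d.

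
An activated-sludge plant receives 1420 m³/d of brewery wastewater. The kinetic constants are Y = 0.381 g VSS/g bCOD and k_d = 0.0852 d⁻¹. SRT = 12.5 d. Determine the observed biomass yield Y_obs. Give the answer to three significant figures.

Y_obs ≈ 0.185 g VSS/g bCOD

Y_obs = Y / (1 + k_d θ_c) = 0.381 / (1 + 0.0852 × 12.5) = 0.381 / 2.065 = 0.1845.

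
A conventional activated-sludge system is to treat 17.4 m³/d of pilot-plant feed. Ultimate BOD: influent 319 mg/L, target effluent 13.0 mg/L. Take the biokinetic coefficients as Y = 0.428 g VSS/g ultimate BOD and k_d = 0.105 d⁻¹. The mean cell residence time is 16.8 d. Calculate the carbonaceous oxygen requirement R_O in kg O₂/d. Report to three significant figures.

Observed yield with endogenous decay: Y_obs = Y / (1 + k_d·θ_c) = 0.428 / (1 + 0.105 × 16.8) = 0.428 / 2.764 = 0.1548 g VSS/g ultimate BOD.
Q·(S₀ − S) = 17.4 × (319 − 13.0) × 10⁻³ = 5.324 kg/d removed.
Biomass synthesised: P_X = Y_obs × 5.324 = 0.8245 kg VSS/d.
R_O = Q·(S₀ − S) − 1.42·P_X = 5.324 − 1.42 × 0.8245 = 4.154 kg O₂/d.

R_O ≈ 4.15 kg O₂/d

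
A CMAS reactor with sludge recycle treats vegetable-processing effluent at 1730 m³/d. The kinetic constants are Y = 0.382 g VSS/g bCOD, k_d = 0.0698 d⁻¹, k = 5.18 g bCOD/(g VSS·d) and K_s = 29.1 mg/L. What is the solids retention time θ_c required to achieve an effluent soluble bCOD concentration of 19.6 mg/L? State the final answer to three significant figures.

θ_c ≈ 1.38 d

Specific growth rate at S = 19.6 mg/L: μ = YkS/(K_s+S) = 0.382·5.18·19.6/(29.1+19.6) = 0.7964 d⁻¹.
1/θ_c = 0.7964 − 0.0698 = 0.7266 d⁻¹, so θ_c = 1.376 d.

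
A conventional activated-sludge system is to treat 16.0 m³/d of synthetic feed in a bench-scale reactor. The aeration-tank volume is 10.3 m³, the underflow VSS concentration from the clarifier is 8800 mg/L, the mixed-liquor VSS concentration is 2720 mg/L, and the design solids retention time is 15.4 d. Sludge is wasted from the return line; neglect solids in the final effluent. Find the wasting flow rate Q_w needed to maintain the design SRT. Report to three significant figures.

Q_w = (V·X)/(θ_c X_r) = 10.30 × 2720 / (15.4 × 8800) = 0.2067 m³/d.

Q_w ≈ 0.207 m³/d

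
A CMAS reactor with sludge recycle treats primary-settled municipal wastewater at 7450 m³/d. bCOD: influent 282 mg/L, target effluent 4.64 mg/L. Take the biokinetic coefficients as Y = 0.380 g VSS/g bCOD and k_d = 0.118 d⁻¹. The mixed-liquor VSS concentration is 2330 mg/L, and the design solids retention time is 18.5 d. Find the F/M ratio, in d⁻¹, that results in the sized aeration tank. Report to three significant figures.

F/M ≈ 0.460 d⁻¹

From the SRT design equation V = Y Q (S₀−S) θ_c / [X (1 + k_d θ_c)] = 0.380 × 7450 × (282 − 4.64) × 18.5 / [2330 × (1 + 0.118 × 18.5)] = 1.45×10^7 / 7416 = 1959 m³.
F/M = applied load / biomass = Q·S₀/(V·X) = 7450 × 282 / (1959 × 2330) = 0.4603 d⁻¹.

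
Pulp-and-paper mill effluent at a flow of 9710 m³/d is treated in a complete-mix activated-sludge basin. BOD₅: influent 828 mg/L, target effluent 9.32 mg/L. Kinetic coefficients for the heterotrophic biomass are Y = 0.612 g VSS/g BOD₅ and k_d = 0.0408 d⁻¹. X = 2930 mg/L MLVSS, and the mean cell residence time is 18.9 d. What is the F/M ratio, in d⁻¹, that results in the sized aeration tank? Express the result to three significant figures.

F/M ≈ 0.155 d⁻¹

Steady-state biomass mass balance: V·X·(1 + k_d·θ_c) = Y·Q·(S₀ − S)·θ_c, so V = 0.612 × 9710 × (828 − 9.32) × 18.9 / [2930 × (1 + 0.0408 × 18.9)] = 9.19×10^7 / 5189 = 17719 m³.
F/M = applied load / biomass = Q·S₀/(V·X) = 9710 × 828 / (17719 × 2930) = 0.1549 d⁻¹.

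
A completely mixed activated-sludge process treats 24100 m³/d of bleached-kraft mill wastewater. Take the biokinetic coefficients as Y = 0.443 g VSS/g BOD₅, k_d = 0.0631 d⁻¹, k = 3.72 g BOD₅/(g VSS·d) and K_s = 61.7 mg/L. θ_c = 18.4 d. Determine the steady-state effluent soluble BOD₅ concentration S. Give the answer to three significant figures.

Effluent substrate depends only on kinetics and SRT: S = K_s(1 + k_d θ_c) / [θ_c(Yk − k_d) − 1] = 61.7 × (1 + 0.0631 × 18.4) / [18.4 × (0.443 × 3.72 − 0.0631) − 1] = 133.3 / 28.16 = 4.735 mg/L.

S ≈ 4.73 mg/L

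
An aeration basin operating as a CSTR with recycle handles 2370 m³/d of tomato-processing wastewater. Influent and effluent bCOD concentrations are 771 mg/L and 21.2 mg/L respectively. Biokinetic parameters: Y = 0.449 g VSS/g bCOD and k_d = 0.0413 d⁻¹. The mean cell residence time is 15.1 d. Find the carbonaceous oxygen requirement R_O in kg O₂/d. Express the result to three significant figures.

Correct the yield for decay: Y_obs = Y/(1 + k_d θ_c) = 0.449 / (1 + 0.0413 × 15.1) = 0.449 / 1.624 = 0.2765.
Substrate removed = Q·(S₀ − S) = 2370 m³/d × (771 − 21.2) g/m³ = 1.78×10^6 g/d = 1777 kg/d.
Biomass synthesised: P_X = Y_obs × 1777 = 491.4 kg VSS/d.
Carbonaceous O₂ demand = substrate oxidised − cell-mass equivalent = 1777 − 1.42 × 491.4 = 1079 kg O₂/d.

R_O ≈ 1080 kg O₂/d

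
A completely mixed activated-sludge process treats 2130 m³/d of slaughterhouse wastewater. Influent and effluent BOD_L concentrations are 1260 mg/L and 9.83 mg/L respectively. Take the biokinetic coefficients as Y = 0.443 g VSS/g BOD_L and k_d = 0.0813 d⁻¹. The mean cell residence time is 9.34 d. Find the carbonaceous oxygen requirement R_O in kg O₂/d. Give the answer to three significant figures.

Observed yield with endogenous decay: Y_obs = Y / (1 + k_d·θ_c) = 0.443 / (1 + 0.0813 × 9.34) = 0.443 / 1.759 = 0.2518 g VSS/g BOD_L.
ΔS = 1260 − 9.83 = 1250 mg/L, so the substrate removal rate is 2130 × 1250/1000 = 2663 kg BOD_L/d.
Biomass synthesised: P_X = Y_obs × 2663 = 670.5 kg VSS/d.
Carbonaceous O₂ demand = substrate oxidised − cell-mass equivalent = 2663 − 1.42 × 670.5 = 1711 kg O₂/d.

R_O ≈ 1710 kg O₂/d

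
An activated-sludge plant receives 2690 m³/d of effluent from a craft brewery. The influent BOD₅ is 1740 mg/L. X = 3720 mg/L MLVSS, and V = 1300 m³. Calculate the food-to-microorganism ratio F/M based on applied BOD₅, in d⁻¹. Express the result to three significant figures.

F/M = Q·S₀ / (V·X) = 2690 × 1740 / (1300 × 3720) = 0.9679 g BOD₅·(g VSS·d)⁻¹.

F/M ≈ 0.968 d⁻¹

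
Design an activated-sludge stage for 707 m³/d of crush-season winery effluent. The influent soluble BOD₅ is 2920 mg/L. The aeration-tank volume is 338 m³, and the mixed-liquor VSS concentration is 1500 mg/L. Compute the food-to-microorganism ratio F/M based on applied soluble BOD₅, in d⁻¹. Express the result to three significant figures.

F/M ≈ 4.07 d⁻¹

F/M = applied load / biomass = Q·S₀/(V·X) = 707 × 2920 / (338.0 × 1500) = 4.072 d⁻¹.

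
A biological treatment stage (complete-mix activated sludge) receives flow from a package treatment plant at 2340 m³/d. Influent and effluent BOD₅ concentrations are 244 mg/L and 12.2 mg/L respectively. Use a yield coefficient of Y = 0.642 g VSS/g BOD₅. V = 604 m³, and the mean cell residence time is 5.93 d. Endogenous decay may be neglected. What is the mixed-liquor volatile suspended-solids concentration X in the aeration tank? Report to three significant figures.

Without decay, X = Y Q (S₀−S) θ_c / V = 0.642 × 2340 × (244 − 12.2) × 5.93 / 604 = 3419 mg/L.

X ≈ 3420 mg/L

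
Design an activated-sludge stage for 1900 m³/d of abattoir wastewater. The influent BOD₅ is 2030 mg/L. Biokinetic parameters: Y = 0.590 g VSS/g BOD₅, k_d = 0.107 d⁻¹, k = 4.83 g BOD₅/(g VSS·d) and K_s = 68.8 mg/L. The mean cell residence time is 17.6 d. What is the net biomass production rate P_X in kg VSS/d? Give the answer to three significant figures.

P_X ≈ 788 kg VSS/d

For a completely mixed reactor with recycle the Lawrence–McCarty relation gives S = K_s·(1 + k_d·θ_c) / [θ_c·(Y·k − k_d) − 1] = 68.8 × (1 + 0.107 × 17.6) / [17.6 × (0.590 × 4.83 − 0.107) − 1] = 198.4 / 47.27 = 4.196 mg/L.
Observed yield with endogenous decay: Y_obs = Y / (1 + k_d·θ_c) = 0.590 / (1 + 0.107 × 17.6) = 0.590 / 2.883 = 0.2046 g VSS/g BOD₅.
ΔS = 2030 − 4.20 = 2026 mg/L, so the substrate removal rate is 1900 × 2026/1000 = 3849 kg BOD₅/d.
So the net sludge growth is P_X = 0.2046 × 3849 = 787.6 kg VSS/d.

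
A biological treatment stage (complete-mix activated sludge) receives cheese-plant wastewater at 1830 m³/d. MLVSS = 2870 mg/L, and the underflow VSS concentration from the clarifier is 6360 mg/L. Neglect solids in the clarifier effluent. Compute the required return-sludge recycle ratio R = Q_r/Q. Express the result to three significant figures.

R ≈ 0.822

R = Q_r/Q = X/(X_r − X) = 2870 / (6360 − 2870) = 0.8223.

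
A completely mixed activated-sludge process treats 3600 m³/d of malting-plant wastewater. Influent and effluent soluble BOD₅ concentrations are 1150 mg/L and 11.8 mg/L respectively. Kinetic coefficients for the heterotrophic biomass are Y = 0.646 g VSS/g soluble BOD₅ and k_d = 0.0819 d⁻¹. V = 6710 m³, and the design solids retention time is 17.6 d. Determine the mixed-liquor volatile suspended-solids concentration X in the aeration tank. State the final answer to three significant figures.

X ≈ 2840 mg/L

From V·X·(1 + k_d·θ_c) = Y·Q·(S₀ − S)·θ_c: X = 0.646 × 3600 × (1150 − 11.8) × 17.6 / [6710 × (1 + 0.0819 × 17.6)] = 2844 mg/L.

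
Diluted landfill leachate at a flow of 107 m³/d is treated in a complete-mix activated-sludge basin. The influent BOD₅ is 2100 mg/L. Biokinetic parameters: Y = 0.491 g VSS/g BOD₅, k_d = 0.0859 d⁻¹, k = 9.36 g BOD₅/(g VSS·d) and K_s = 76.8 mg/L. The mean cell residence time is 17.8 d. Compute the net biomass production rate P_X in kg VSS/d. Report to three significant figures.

P_X ≈ 43.6 kg VSS/d

For a completely mixed reactor with recycle the Lawrence–McCarty relation gives S = K_s·(1 + k_d·θ_c) / [θ_c·(Y·k − k_d) − 1] = 76.8 × (1 + 0.0859 × 17.8) / [17.8 × (0.491 × 9.36 − 0.0859) − 1] = 194.2 / 79.28 = 2.450 mg/L.
The observed yield is Y_obs = Y/(1 + k_d·θ_c) = 0.491 / (1 + 0.0859 × 17.8) = 0.491 / 2.529 = 0.1941 g VSS per g BOD₅ removed.
ΔS = 2100 − 2.45 = 2098 mg/L, so the substrate removal rate is 107 × 2098/1000 = 224.4 kg BOD₅/d.
Net biomass production P_X = Y_obs × Q·(S₀ − S) = 0.1941 × 224.4 = 43.57 kg VSS/d.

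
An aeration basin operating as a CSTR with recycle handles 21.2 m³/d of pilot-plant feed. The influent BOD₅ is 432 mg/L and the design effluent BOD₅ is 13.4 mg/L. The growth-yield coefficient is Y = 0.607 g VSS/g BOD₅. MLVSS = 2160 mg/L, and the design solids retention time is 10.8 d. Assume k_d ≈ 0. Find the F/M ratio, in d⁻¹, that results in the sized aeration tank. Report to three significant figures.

F/M ≈ 0.157 d⁻¹

Biomass mass balance (decay neglected): V·X = Y·Q·(S₀ − S)·θ_c, so V = 0.607 × 21.2 × (432 − 13.4) × 10.8 / 2160 = 26.93 m³.
F/M = Q·S₀ / (V·X) = 21.2 × 432 / (26.93 × 2160) = 0.1574 g BOD₅·(g VSS·d)⁻¹.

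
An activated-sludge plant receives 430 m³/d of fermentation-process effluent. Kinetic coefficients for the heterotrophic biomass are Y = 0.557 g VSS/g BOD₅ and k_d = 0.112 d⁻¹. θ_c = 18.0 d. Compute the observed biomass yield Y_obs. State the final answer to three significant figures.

Observed yield with endogenous decay: Y_obs = Y / (1 + k_d·θ_c) = 0.557 / (1 + 0.112 × 18.0) = 0.557 / 3.016 = 0.1847 g VSS/g BOD₅.

Y_obs ≈ 0.185 g VSS/g BOD₅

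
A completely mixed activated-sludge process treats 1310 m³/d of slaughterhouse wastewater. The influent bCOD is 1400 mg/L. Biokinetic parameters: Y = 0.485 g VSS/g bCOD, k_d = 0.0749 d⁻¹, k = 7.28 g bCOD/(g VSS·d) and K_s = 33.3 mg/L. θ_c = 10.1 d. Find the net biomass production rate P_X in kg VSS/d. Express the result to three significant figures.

P_X ≈ 506 kg VSS/d

For a completely mixed reactor with recycle the Lawrence–McCarty relation gives S = K_s·(1 + k_d·θ_c) / [θ_c·(Y·k − k_d) − 1] = 33.3 × (1 + 0.0749 × 10.1) / [10.1 × (0.485 × 7.28 − 0.0749) − 1] = 58.49 / 33.90 = 1.725 mg/L.
Y_obs = Y / (1 + k_d θ_c) = 0.485 / (1 + 0.0749 × 10.1) = 0.485 / 1.756 = 0.2761.
Q·(S₀ − S) = 1310 × (1400 − 1.73) × 10⁻³ = 1832 kg/d removed.
Biomass produced: P_X = Y_obs·Q·ΔS = 0.2761 × 1832 ≈ 505.8 kg VSS/d.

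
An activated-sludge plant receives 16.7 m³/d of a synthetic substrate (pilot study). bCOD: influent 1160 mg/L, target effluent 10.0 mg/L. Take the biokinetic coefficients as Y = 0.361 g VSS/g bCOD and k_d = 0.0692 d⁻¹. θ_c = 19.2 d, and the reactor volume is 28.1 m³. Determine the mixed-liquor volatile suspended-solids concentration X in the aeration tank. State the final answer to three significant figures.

X = Y·Q·ΔS·θ_c / [V·(1 + k_d θ_c)] = 0.361 × 16.7 × (1160 − 10.0) × 19.2 / [28.1 × (1 + 0.0692 × 19.2)] = 2034 mg/L.

X ≈ 2030 mg/L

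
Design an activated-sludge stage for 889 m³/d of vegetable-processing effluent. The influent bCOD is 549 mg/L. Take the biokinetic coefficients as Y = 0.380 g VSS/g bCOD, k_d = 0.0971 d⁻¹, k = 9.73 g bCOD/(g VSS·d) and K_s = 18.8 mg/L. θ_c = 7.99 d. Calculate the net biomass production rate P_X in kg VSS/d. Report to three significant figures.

P_X ≈ 104 kg VSS/d

Effluent substrate depends only on kinetics and SRT: S = K_s(1 + k_d θ_c) / [θ_c(Yk − k_d) − 1] = 18.8 × (1 + 0.0971 × 7.99) / [7.99 × (0.380 × 9.73 − 0.0971) − 1] = 33.39 / 27.77 = 1.202 mg/L.
Observed yield with endogenous decay: Y_obs = Y / (1 + k_d·θ_c) = 0.380 / (1 + 0.0971 × 7.99) = 0.380 / 1.776 = 0.2140 g VSS/g bCOD.
Substrate removed = Q·(S₀ − S) = 889 m³/d × (549 − 1.20) g/m³ = 4.87×10^5 g/d = 487.0 kg/d.
P_X = Y_obs · Q(S₀ − S) = 0.2140 × 487.0 = 104.2 kg VSS/d.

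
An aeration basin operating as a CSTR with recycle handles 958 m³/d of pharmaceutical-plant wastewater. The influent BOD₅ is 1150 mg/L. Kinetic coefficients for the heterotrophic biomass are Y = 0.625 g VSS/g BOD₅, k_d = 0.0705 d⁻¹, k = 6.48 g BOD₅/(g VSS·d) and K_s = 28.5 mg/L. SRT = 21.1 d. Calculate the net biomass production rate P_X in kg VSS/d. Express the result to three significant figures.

P_X ≈ 277 kg VSS/d

For a completely mixed reactor with recycle the Lawrence–McCarty relation gives S = K_s·(1 + k_d·θ_c) / [θ_c·(Y·k − k_d) − 1] = 28.5 × (1 + 0.0705 × 21.1) / [21.1 × (0.625 × 6.48 − 0.0705) − 1] = 70.90 / 82.97 = 0.8545 mg/L.
Correct the yield for decay: Y_obs = Y/(1 + k_d θ_c) = 0.625 / (1 + 0.0705 × 21.1) = 0.625 / 2.488 = 0.2513.
ΔS = 1150 − 0.854 = 1149 mg/L, so the substrate removal rate is 958 × 1149/1000 = 1101 kg BOD₅/d.
So the net sludge growth is P_X = 0.2513 × 1101 = 276.6 kg VSS/d.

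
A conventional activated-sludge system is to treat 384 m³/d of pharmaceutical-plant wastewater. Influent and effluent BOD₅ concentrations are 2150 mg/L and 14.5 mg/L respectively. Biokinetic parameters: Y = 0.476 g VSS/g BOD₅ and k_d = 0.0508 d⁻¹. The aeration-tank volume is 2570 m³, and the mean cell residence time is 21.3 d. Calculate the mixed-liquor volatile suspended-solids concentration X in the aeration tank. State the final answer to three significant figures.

X ≈ 1550 mg/L

Solving the biomass balance for X: X = Y Q (S₀−S) θ_c / [V (1+k_d θ_c)] = 0.476 × 384 × (2150 − 14.5) × 21.3 / [2570 × (1 + 0.0508 × 21.3)] = 1554 mg/L.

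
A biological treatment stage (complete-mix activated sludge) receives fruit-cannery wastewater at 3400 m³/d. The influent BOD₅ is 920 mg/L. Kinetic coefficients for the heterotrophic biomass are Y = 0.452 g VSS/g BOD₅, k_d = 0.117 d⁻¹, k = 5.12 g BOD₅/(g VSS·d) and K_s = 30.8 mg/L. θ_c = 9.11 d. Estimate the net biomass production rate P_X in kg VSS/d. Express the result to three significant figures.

From the Monod/SRT balance for a CMAS, S = K_s·(1+k_d θ_c)/[θ_c·(Y k − k_d) − 1] = 30.8 × (1 + 0.117 × 9.11) / [9.11 × (0.452 × 5.12 − 0.117) − 1] = 63.63 / 19.02 = 3.346 mg/L.
Correct the yield for decay: Y_obs = Y/(1 + k_d θ_c) = 0.452 / (1 + 0.117 × 9.11) = 0.452 / 2.066 = 0.2188.
Q·(S₀ − S) = 3400 × (920 − 3.35) × 10⁻³ = 3117 kg/d removed.
So the net sludge growth is P_X = 0.2188 × 3117 = 681.9 kg VSS/d.

P_X ≈ 682 kg VSS/d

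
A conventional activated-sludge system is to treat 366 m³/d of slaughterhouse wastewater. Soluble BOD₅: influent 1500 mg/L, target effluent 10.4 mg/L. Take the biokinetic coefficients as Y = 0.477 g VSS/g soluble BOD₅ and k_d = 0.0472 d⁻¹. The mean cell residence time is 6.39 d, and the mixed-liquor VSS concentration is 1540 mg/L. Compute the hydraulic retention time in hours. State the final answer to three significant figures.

Steady-state biomass mass balance: V·X·(1 + k_d·θ_c) = Y·Q·(S₀ − S)·θ_c, so V = 0.477 × 366 × (1500 − 10.4) × 6.39 / [1540 × (1 + 0.0472 × 6.39)] = 1.66×10^6 / 2004 = 829.0 m³.
Hydraulic retention time τ = V/Q = 829.0 / 366 = 2.265 d = 54.36 h.

τ ≈ 54.4 h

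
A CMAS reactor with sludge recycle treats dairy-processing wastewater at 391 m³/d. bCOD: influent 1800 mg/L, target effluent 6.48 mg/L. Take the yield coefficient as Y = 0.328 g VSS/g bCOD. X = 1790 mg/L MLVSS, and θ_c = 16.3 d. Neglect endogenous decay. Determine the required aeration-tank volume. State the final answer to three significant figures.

V ≈ 2090 m³

V·X = Y·Q·ΔS·θ_c gives V = 0.328 × 391 × (1800 − 6.48) × 16.3 / 1790 = 2095 m³.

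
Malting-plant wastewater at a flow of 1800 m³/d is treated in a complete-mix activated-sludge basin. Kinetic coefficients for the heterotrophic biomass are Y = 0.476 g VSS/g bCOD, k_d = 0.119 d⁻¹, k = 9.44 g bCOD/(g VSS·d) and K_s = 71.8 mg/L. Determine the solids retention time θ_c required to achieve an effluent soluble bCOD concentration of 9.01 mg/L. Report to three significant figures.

θ_c ≈ 2.62 d

Specific growth rate at S = 9.01 mg/L: μ = YkS/(K_s+S) = 0.476·9.44·9.01/(71.8+9.01) = 0.5010 d⁻¹.
Then 1/θ_c = μ − k_d = 0.5010 − 0.119 = 0.3820 d⁻¹, giving θ_c = 2.618 d.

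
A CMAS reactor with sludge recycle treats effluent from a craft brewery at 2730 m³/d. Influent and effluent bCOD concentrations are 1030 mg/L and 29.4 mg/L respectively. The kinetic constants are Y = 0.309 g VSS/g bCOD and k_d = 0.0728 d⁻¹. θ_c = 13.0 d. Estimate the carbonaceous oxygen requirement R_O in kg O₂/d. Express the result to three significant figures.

R_O ≈ 2120 kg O₂/d

The observed yield is Y_obs = Y/(1 + k_d·θ_c) = 0.309 / (1 + 0.0728 × 13.0) = 0.309 / 1.946 = 0.1588 g VSS per g bCOD removed.
Mass of bCOD removed per day: Q(S₀ − S) = 2730 × 1001 g/m³ = 2732 kg/d.
Biomass synthesised: P_X = Y_obs × 2732 = 433.7 kg VSS/d.
Carbonaceous O₂ demand = substrate oxidised − cell-mass equivalent = 2732 − 1.42 × 433.7 = 2116 kg O₂/d.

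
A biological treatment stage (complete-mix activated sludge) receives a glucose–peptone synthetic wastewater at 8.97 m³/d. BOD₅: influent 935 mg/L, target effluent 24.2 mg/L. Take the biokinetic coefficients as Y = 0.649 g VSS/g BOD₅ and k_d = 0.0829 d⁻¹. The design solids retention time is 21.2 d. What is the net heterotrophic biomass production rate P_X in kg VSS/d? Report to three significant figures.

Observed yield with endogenous decay: Y_obs = Y / (1 + k_d·θ_c) = 0.649 / (1 + 0.0829 × 21.2) = 0.649 / 2.757 = 0.2354 g VSS/g BOD₅.
Mass of BOD₅ removed per day: Q(S₀ − S) = 8.97 × 910.8 g/m³ = 8.170 kg/d.
P_X = Y_obs · Q(S₀ − S) = 0.2354 × 8.170 = 1.923 kg VSS/d.

P_X ≈ 1.92 kg VSS/d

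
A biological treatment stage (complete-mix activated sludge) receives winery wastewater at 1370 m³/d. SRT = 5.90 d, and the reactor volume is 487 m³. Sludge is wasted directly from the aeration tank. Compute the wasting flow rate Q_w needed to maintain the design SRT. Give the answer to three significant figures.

Q_w ≈ 82.5 m³/d

For wasting at MLVSS concentration, Q_w = V/θ_c = 487.0/5.90 = 82.54 m³/d.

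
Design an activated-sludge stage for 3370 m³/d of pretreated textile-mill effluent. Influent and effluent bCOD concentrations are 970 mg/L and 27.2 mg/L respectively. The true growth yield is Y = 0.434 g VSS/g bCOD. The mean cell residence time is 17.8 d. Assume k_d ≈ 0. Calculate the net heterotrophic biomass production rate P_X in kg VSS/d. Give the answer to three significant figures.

No decay correction is needed, so Y_obs = Y = 0.434.
ΔS = 970 − 27.2 = 942.8 mg/L, so the substrate removal rate is 3370 × 942.8/1000 = 3177 kg bCOD/d.
P_X = Y_obs · Q(S₀ − S) = 0.4340 × 3177 = 1379 kg VSS/d.

P_X ≈ 1380 kg VSS/d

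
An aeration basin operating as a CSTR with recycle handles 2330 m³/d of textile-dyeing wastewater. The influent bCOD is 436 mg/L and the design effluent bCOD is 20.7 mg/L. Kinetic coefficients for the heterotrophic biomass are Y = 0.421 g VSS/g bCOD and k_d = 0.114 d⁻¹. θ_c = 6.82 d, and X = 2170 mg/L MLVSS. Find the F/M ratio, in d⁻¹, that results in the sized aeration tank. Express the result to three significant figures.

F/M ≈ 0.650 d⁻¹

Rearranging the biomass balance for a CMAS with decay, V = Y·Q·ΔS·θ_c / [X·(1+k_d θ_c)] = 0.421 × 2330 × (436 − 20.7) × 6.82 / [2170 × (1 + 0.114 × 6.82)] = 2.78×10^6 / 3857 = 720.3 m³.
Food-to-microorganism ratio F/M = Q S₀ / (V X) = 2330 × 436 / (720.3 × 2170) = 0.6499 d⁻¹.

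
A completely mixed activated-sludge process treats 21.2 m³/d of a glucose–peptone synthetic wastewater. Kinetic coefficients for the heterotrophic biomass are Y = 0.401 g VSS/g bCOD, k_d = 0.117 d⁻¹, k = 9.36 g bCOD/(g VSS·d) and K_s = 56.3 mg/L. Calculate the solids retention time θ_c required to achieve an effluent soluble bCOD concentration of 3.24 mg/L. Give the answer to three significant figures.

θ_c ≈ 11.5 d

Specific growth rate at S = 3.24 mg/L: μ = YkS/(K_s+S) = 0.401·9.36·3.24/(56.3+3.24) = 0.2042 d⁻¹.
θ_c = 1/(μ − k_d) = 1/(0.2042 − 0.117) = 1/0.08725 = 11.46 d.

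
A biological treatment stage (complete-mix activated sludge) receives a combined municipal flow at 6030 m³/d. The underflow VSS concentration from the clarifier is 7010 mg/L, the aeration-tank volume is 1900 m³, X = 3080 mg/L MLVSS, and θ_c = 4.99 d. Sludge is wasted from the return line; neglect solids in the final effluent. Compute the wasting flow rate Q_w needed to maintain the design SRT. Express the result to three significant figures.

Q_w = (V·X)/(θ_c X_r) = 1900 × 3080 / (4.99 × 7010) = 167.3 m³/d.

Q_w ≈ 167 m³/d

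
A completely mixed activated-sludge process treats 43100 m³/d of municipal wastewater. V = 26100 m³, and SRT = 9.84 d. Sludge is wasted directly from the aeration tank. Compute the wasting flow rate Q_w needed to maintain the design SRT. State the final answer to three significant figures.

With mixed-liquor wasting, θ_c = V/Q_w, so Q_w = V/θ_c = 26100/9.84 = 2652 m³/d.

Q_w ≈ 2650 m³/d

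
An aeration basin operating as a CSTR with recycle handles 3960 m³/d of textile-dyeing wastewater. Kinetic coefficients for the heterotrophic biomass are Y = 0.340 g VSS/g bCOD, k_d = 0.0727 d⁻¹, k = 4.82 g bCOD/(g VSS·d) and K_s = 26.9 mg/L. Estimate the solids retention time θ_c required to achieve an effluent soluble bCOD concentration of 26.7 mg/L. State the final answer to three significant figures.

θ_c ≈ 1.34 d

From 1/θ_c = Y·k·S/(K_s + S) − k_d: Y·k·S/(K_s+S) = 0.340 × 4.82 × 26.7 / (26.9 + 26.7) = 0.8163 d⁻¹.
1/θ_c = 0.8163 − 0.0727 = 0.7436 d⁻¹, so θ_c = 1.345 d.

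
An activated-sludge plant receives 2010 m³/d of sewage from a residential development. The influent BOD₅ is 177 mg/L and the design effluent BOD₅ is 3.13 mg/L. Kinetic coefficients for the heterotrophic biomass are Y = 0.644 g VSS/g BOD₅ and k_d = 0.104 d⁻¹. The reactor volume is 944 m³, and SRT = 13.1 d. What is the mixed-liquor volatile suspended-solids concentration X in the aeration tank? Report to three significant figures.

X ≈ 1320 mg/L

Solving the biomass balance for X: X = Y Q (S₀−S) θ_c / [V (1+k_d θ_c)] = 0.644 × 2010 × (177 − 3.13) × 13.1 / [944 × (1 + 0.104 × 13.1)] = 1322 mg/L.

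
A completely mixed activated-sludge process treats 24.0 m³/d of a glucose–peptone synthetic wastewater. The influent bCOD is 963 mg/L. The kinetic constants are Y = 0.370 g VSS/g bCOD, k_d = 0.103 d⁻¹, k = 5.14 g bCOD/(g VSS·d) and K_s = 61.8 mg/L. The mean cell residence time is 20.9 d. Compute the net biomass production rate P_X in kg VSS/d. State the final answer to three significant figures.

P_X ≈ 2.70 kg VSS/d

From the Monod/SRT balance for a CMAS, S = K_s·(1+k_d θ_c)/[θ_c·(Y k − k_d) − 1] = 61.8 × (1 + 0.103 × 20.9) / [20.9 × (0.370 × 5.14 − 0.103) − 1] = 194.8 / 36.59 = 5.324 mg/L.
Observed yield with endogenous decay: Y_obs = Y / (1 + k_d·θ_c) = 0.370 / (1 + 0.103 × 20.9) = 0.370 / 3.153 = 0.1174 g VSS/g bCOD.
Q·(S₀ − S) = 24.0 × (963 − 5.32) × 10⁻³ = 22.98 kg/d removed.
P_X = Y_obs · Q(S₀ − S) = 0.1174 × 22.98 = 2.697 kg VSS/d.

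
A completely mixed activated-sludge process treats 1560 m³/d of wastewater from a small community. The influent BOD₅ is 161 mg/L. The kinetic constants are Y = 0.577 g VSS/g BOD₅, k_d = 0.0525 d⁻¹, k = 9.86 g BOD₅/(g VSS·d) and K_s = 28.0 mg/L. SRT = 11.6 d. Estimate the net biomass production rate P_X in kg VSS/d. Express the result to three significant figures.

P_X ≈ 89.7 kg VSS/d

For a completely mixed reactor with recycle the Lawrence–McCarty relation gives S = K_s·(1 + k_d·θ_c) / [θ_c·(Y·k − k_d) − 1] = 28.0 × (1 + 0.0525 × 11.6) / [11.6 × (0.577 × 9.86 − 0.0525) − 1] = 45.05 / 64.39 = 0.6997 mg/L.
Y_obs = Y / (1 + k_d θ_c) = 0.577 / (1 + 0.0525 × 11.6) = 0.577 / 1.609 = 0.3586.
Mass of BOD₅ removed per day: Q(S₀ − S) = 1560 × 160.3 g/m³ = 250.1 kg/d.
P_X = Y_obs · Q(S₀ − S) = 0.3586 × 250.1 = 89.68 kg VSS/d.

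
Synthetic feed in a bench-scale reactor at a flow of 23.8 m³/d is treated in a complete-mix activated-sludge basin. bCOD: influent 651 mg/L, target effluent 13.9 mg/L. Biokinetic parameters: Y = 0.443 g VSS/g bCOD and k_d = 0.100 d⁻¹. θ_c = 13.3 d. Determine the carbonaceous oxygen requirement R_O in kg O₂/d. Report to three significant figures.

Y_obs = Y / (1 + k_d θ_c) = 0.443 / (1 + 0.100 × 13.3) = 0.443 / 2.330 = 0.1901.
ΔS = 651 − 13.9 = 637.1 mg/L, so the substrate removal rate is 23.8 × 637.1/1000 = 15.16 kg bCOD/d.
Biomass synthesised: P_X = Y_obs × 15.16 = 2.883 kg VSS/d.
R_O = Q·ΔS − 1.42 P_X = 15.16 − 4.094 = 11.07 kg O₂/d.

R_O ≈ 11.1 kg O₂/d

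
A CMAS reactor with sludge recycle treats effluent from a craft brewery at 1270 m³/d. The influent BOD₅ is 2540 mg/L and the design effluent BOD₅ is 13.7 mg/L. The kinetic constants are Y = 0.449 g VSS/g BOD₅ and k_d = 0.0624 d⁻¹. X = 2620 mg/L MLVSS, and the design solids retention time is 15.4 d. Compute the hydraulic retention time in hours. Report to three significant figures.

τ ≈ 81.6 h

Steady-state biomass mass balance: V·X·(1 + k_d·θ_c) = Y·Q·(S₀ − S)·θ_c, so V = 0.449 × 1270 × (2540 − 13.7) × 15.4 / [2620 × (1 + 0.0624 × 15.4)] = 2.22×10^7 / 5138 = 4318 m³.
τ = V/Q = 4318/1270 = 3.400 d, or 81.60 h.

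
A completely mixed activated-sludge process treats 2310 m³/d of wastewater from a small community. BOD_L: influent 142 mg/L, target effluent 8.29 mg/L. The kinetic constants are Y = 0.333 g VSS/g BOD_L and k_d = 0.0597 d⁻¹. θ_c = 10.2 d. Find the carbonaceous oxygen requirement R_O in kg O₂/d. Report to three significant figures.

R_O ≈ 218 kg O₂/d

Observed yield with endogenous decay: Y_obs = Y / (1 + k_d·θ_c) = 0.333 / (1 + 0.0597 × 10.2) = 0.333 / 1.609 = 0.2070 g VSS/g BOD_L.
Substrate removed = Q·(S₀ − S) = 2310 m³/d × (142 − 8.29) g/m³ = 3.09×10^5 g/d = 308.9 kg/d.
Biomass synthesised: P_X = Y_obs × 308.9 = 63.93 kg VSS/d.
Carbonaceous O₂ demand = substrate oxidised − cell-mass equivalent = 308.9 − 1.42 × 63.93 = 218.1 kg O₂/d.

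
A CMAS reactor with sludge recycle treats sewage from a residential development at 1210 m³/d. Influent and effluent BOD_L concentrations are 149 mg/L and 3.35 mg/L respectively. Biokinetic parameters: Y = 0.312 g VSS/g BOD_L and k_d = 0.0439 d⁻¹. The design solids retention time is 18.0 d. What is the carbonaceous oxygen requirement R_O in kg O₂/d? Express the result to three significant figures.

Y_obs = Y / (1 + k_d θ_c) = 0.312 / (1 + 0.0439 × 18.0) = 0.312 / 1.790 = 0.1743.
ΔS = 149 − 3.35 = 145.7 mg/L, so the substrate removal rate is 1210 × 145.7/1000 = 176.2 kg BOD_L/d.
Biomass synthesised: P_X = Y_obs × 176.2 = 30.71 kg VSS/d.
R_O = Q·ΔS − 1.42 P_X = 176.2 − 43.62 = 132.6 kg O₂/d.

R_O ≈ 133 kg O₂/d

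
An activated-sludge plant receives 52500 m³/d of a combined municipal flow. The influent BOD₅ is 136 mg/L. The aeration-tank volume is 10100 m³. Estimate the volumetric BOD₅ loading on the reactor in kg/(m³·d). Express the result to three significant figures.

L_v ≈ 0.707 kg BOD₅/(m³·d)

L_v = Q S₀ / V = 52500 × 136 × 10⁻³ / 10100 = 0.7069 kg/(m³·d).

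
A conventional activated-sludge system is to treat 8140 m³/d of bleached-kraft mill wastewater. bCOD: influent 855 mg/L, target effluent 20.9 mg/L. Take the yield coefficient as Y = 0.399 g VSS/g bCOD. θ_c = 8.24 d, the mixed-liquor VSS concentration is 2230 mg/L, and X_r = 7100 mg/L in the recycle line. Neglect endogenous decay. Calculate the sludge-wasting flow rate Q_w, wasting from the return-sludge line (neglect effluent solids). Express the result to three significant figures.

Q_w ≈ 382 m³/d

Biomass mass balance (decay neglected): V·X = Y·Q·(S₀ − S)·θ_c, so V = 0.399 × 8140 × (855 − 20.9) × 8.24 / 2230 = 10010 m³.
Wasting from the return line (neglecting effluent solids): Q_w = V·X / (θ_c·X_r) = 10010 × 2230 / (8.24 × 7100) = 381.6 m³/d.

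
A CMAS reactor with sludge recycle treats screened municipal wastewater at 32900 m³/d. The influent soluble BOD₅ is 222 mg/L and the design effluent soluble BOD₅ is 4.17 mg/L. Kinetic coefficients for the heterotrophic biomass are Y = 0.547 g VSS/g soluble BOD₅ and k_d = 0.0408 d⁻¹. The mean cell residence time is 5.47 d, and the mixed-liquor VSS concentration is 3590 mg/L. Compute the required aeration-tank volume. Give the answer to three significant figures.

Rearranging the biomass balance for a CMAS with decay, V = Y·Q·ΔS·θ_c / [X·(1+k_d θ_c)] = 0.547 × 32900 × (222 − 4.17) × 5.47 / [3590 × (1 + 0.0408 × 5.47)] = 2.14×10^7 / 4391 = 4883 m³.

V ≈ 4880 m³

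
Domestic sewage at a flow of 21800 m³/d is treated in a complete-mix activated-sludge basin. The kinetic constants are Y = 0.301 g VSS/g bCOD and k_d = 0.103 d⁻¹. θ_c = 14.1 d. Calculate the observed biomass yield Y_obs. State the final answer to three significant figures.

Correct the yield for decay: Y_obs = Y/(1 + k_d θ_c) = 0.301 / (1 + 0.103 × 14.1) = 0.301 / 2.452 = 0.1227.

Y_obs ≈ 0.123 g VSS/g bCOD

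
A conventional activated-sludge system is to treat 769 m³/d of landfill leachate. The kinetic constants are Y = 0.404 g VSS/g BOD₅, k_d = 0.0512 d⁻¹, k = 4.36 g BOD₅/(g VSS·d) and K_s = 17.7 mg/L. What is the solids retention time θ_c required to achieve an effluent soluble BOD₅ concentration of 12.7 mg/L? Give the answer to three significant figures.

θ_c ≈ 1.46 d

From 1/θ_c = Y·k·S/(K_s + S) − k_d: Y·k·S/(K_s+S) = 0.404 × 4.36 × 12.7 / (17.7 + 12.7) = 0.7359 d⁻¹.
Then 1/θ_c = μ − k_d = 0.7359 − 0.0512 = 0.6847 d⁻¹, giving θ_c = 1.461 d.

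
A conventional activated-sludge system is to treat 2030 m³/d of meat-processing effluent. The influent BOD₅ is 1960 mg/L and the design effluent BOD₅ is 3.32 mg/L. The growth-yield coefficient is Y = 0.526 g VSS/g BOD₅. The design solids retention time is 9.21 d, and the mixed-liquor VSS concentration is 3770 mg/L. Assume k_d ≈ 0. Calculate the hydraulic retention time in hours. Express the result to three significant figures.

V·X = Y·Q·ΔS·θ_c gives V = 0.526 × 2030 × (1960 − 3.32) × 9.21 / 3770 = 5104 m³.
HRT = V/Q = 5104 m³ / 2030 m³·d⁻¹ = 2.514 d × 24 = 60.34 h.

τ ≈ 60.3 h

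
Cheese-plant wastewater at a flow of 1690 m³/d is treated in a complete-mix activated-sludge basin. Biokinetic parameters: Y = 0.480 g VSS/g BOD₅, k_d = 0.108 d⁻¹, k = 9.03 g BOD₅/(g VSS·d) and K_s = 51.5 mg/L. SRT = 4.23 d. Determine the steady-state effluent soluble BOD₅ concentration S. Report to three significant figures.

S ≈ 4.45 mg/L

From the Monod/SRT balance for a CMAS, S = K_s·(1+k_d θ_c)/[θ_c·(Y k − k_d) − 1] = 51.5 × (1 + 0.108 × 4.23) / [4.23 × (0.480 × 9.03 − 0.108) − 1] = 75.03 / 16.88 = 4.445 mg/L.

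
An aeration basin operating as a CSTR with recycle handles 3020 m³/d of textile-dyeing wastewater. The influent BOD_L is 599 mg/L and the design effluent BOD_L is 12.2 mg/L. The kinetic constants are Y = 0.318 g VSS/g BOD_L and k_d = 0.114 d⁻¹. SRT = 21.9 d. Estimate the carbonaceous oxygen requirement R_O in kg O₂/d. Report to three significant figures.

Observed yield with endogenous decay: Y_obs = Y / (1 + k_d·θ_c) = 0.318 / (1 + 0.114 × 21.9) = 0.318 / 3.497 = 0.09095 g VSS/g BOD_L.
ΔS = 599 − 12.2 = 586.8 mg/L, so the substrate removal rate is 3020 × 586.8/1000 = 1772 kg BOD_L/d.
P_X = Y_obs·Q·(S₀ − S) = 0.09095 × 1772 = 161.2 kg VSS/d.
R_O = Q·(S₀ − S) − 1.42·P_X = 1772 − 1.42 × 161.2 = 1543 kg O₂/d.

R_O ≈ 1540 kg O₂/d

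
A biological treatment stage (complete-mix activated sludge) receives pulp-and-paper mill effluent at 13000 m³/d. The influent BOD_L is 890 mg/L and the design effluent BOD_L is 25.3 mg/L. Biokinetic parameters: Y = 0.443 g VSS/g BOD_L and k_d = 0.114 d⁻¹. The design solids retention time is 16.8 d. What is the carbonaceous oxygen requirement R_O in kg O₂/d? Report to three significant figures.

R_O ≈ 8820 kg O₂/d

Observed yield with endogenous decay: Y_obs = Y / (1 + k_d·θ_c) = 0.443 / (1 + 0.114 × 16.8) = 0.443 / 2.915 = 0.1520 g VSS/g BOD_L.
Q·(S₀ − S) = 13000 × (890 − 25.3) × 10⁻³ = 11241 kg/d removed.
Biomass synthesised: P_X = Y_obs × 11241 = 1708 kg VSS/d.
R_O = Q·ΔS − 1.42 P_X = 11241 − 2426 = 8815 kg O₂/d.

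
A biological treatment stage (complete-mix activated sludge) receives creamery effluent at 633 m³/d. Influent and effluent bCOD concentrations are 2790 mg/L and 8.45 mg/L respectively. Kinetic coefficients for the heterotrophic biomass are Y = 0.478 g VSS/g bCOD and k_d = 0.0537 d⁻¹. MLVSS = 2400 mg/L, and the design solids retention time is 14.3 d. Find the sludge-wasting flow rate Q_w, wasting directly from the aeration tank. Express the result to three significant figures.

Q_w ≈ 198 m³/d

Rearranging the biomass balance for a CMAS with decay, V = Y·Q·ΔS·θ_c / [X·(1+k_d θ_c)] = 0.478 × 633 × (2790 − 8.45) × 14.3 / [2400 × (1 + 0.0537 × 14.3)] = 1.2×10^7 / 4243 = 2837 m³.
For wasting at MLVSS concentration, Q_w = V/θ_c = 2837/14.3 = 198.4 m³/d.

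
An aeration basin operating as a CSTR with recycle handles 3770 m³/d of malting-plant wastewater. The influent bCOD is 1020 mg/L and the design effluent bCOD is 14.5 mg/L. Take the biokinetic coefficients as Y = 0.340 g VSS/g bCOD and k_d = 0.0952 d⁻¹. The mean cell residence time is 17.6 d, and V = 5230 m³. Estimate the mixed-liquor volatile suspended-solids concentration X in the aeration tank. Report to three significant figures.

X = Y·Q·ΔS·θ_c / [V·(1 + k_d θ_c)] = 0.340 × 3770 × (1020 − 14.5) × 17.6 / [5230 × (1 + 0.0952 × 17.6)] = 1621 mg/L.

X ≈ 1620 mg/L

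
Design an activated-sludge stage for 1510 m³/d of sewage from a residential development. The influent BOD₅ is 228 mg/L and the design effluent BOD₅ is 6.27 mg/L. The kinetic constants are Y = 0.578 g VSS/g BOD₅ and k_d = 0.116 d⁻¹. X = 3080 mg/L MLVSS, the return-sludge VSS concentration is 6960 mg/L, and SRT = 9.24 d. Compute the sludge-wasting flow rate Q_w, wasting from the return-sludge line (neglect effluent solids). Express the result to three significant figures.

Steady-state biomass mass balance: V·X·(1 + k_d·θ_c) = Y·Q·(S₀ − S)·θ_c, so V = 0.578 × 1510 × (228 − 6.27) × 9.24 / [3080 × (1 + 0.116 × 9.24)] = 1.79×10^6 / 6381 = 280.2 m³.
Q_w = (V·X)/(θ_c X_r) = 280.2 × 3080 / (9.24 × 6960) = 13.42 m³/d.

Q_w ≈ 13.4 m³/d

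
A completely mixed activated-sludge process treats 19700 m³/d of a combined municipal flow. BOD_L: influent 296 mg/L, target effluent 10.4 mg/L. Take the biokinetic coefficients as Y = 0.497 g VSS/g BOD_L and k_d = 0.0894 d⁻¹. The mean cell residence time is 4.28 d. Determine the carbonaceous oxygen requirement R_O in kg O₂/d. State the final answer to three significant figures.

R_O ≈ 2750 kg O₂/d

Observed yield with endogenous decay: Y_obs = Y / (1 + k_d·θ_c) = 0.497 / (1 + 0.0894 × 4.28) = 0.497 / 1.383 = 0.3595 g VSS/g BOD_L.
Q·(S₀ − S) = 19700 × (296 − 10.4) × 10⁻³ = 5626 kg/d removed.
P_X = Y_obs·Q·(S₀ − S) = 0.3595 × 5626 = 2022 kg VSS/d.
R_O = Q·(S₀ − S) − 1.42·P_X = 5626 − 1.42 × 2022 = 2754 kg O₂/d.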